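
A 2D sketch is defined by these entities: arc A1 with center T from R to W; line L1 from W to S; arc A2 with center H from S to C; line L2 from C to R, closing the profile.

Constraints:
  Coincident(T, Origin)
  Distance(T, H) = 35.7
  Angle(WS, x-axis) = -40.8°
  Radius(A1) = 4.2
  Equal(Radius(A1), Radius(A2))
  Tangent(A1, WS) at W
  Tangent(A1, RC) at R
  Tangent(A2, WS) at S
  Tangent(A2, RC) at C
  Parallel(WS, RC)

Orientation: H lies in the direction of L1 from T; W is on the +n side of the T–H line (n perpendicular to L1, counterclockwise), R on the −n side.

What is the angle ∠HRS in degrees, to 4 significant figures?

6.531°

Tangency of A1 to both parallel lines with radius 4.2 puts W and R at T ± 4.2·n: W = (2.744, 3.179), R = (-2.744, -3.179). Equal radii place S and C the same way about H: S = H + 4.2·n = (29.77, -20.15), C = H − 4.2·n = (24.28, -26.51). Then cos ∠HRS = RH·RS / (|RH||RS|), giving 6.531°.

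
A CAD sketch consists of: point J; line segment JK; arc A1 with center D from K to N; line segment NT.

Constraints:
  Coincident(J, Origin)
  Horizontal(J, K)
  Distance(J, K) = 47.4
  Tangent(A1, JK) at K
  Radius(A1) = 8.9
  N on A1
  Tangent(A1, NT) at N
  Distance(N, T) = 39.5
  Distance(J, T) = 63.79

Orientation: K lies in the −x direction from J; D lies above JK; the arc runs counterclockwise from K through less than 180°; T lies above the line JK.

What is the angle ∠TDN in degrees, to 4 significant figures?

77.30°

Checks: ∠(DK, KJ) = 90.00° ✓; |DN| = 8.900 ✓; ∠(DN, NT) = 90.00° ✓; |NT| = 39.50 ✓; |JT| = 63.79 ✓.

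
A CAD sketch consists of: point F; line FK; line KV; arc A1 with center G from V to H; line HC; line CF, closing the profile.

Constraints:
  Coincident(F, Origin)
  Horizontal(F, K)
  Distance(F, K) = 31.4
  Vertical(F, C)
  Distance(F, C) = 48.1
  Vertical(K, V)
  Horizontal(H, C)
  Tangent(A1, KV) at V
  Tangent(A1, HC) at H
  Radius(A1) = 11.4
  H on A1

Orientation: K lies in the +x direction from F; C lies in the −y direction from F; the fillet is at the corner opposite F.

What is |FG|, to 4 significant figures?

41.80

F is at the origin; FK is horizontal with |FK| = 31.4 and K on the +x side, so K = (31.40, 0.000). F and C share the same x with |FC| = 48.1 and C on the −y side, so C = (0.000, -48.10). The virtual corner opposite F is at (31.40, -48.10). Since A1 is tangent to KV there, GV ⟂ KV and tangency of A1 to HC means the radius GH is perpendicular to HC, with radius 11.4, so the center G sits 11.4 in from both sides at G = (20.00, -36.70). Then |FG| = |G − F| = 41.80.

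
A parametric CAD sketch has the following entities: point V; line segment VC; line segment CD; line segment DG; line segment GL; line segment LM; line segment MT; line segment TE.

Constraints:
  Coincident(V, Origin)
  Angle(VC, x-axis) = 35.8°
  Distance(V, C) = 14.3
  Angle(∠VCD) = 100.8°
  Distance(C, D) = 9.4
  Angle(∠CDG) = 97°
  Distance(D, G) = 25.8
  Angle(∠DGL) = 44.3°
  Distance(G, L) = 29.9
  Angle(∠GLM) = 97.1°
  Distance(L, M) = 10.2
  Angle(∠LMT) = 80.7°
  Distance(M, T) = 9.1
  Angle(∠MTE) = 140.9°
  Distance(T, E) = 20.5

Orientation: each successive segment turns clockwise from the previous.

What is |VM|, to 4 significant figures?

16.06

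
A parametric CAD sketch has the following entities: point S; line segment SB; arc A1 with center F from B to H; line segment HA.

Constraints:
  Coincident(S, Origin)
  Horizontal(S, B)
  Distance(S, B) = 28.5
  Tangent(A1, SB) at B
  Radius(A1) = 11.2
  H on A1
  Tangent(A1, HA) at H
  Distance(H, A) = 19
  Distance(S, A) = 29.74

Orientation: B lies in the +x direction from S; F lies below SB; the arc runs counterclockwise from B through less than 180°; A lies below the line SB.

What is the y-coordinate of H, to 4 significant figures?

-8.399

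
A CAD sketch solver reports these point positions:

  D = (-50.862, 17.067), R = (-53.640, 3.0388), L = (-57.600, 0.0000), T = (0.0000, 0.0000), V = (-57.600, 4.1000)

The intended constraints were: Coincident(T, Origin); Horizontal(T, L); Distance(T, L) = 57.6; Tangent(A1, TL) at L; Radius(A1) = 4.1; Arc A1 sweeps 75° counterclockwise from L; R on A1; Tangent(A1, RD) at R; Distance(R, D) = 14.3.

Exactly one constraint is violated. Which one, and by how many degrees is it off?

Tangent(A1, RD) at R — off by 3.80°.

T = (0.00, 0.00) ✓; T.y = 0.00, L.y = 0.00 ✓; |TL| = 57.60 ✓; ∠(VL, LT) = 90.00° ✓; |VL| = 4.100 ✓; bearing(V→R) − bearing(V→L) = 75.00° ✓; |VR| = 4.100 ✓; ∠(VR, RD) = 86.20° ✗; |RD| = 14.30 ✓.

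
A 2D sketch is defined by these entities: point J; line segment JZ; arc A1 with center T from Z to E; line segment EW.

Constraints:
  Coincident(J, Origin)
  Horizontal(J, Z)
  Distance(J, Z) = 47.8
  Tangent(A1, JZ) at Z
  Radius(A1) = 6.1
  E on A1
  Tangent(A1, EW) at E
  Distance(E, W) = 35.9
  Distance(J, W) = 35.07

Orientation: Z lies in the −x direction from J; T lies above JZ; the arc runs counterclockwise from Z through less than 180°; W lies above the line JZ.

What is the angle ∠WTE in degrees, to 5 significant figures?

80.357°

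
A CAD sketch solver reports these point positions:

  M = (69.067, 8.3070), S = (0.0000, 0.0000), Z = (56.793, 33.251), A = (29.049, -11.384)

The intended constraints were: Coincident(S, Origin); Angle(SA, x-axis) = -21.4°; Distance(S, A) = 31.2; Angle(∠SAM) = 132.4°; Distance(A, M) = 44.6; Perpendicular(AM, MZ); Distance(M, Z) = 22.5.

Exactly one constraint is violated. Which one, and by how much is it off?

Distance(M, Z) = 22.5 — off by 5.30.

S = (0.00, 0.00) ✓; SA at -21.40° ✓; |SA| = 31.20 ✓; ∠SAM = 132.4° ✓; |AM| = 44.60 ✓; ∠(AM, MZ) = 90.00° ✓; |MZ| = 27.80 ✗.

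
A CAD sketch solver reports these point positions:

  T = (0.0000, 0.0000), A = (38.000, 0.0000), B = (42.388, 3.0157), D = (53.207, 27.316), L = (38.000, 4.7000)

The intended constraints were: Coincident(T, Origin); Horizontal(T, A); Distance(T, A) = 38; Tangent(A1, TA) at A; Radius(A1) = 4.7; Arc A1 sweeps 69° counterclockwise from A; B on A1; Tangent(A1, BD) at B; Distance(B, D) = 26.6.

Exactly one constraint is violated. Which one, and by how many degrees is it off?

Tangent(A1, BD) at B — off by 3.00°.

T = (0.00, 0.00) ✓; T.y = 0.00, A.y = 0.00 ✓; |TA| = 38.00 ✓; ∠(LA, AT) = 90.00° ✓; |LA| = 4.700 ✓; bearing(L→B) − bearing(L→A) = 69.00° ✓; |LB| = 4.700 ✓; ∠(LB, BD) = 93.00° ✗; |BD| = 26.60 ✓.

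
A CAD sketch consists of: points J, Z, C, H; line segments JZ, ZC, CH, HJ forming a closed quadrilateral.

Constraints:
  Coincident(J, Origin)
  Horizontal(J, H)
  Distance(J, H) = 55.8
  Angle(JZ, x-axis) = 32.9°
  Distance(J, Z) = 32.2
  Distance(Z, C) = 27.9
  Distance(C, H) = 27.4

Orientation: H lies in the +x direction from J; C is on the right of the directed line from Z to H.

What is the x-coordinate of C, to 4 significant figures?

30.37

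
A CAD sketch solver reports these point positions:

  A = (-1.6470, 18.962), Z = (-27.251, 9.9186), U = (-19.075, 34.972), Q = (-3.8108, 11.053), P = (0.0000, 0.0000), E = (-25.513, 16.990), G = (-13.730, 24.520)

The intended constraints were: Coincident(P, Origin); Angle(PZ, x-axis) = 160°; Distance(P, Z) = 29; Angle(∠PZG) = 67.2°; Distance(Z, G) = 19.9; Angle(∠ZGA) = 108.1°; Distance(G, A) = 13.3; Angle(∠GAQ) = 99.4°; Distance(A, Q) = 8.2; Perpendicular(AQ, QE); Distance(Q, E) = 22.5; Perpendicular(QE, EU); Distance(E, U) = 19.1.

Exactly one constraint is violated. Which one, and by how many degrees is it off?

Perpendicular(QE, EU) — off by 4.40°.

P = (0.00, 0.00) ✓; PZ at 160.0° ✓; |PZ| = 29.00 ✓; ∠PZG = 67.20° ✓; |ZG| = 19.90 ✓; ∠ZGA = 108.1° ✓; |GA| = 13.30 ✓; ∠GAQ = 99.40° ✓; |AQ| = 8.200 ✓; ∠(AQ, QE) = 90.00° ✓; |QE| = 22.50 ✓; ∠(QE, EU) = 94.40° ✗; |EU| = 19.10 ✓.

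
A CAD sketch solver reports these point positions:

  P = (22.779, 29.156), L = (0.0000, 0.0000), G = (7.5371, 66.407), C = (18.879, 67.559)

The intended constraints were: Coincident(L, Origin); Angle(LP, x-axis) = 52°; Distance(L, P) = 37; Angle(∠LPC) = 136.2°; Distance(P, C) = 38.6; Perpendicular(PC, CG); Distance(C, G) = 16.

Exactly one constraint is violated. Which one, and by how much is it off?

Distance(C, G) = 16 — off by 4.60.

L = (0.00, 0.00) ✓; LP at 52.00° ✓; |LP| = 37.00 ✓; ∠LPC = 136.2° ✓; |PC| = 38.60 ✓; ∠(PC, CG) = 90.00° ✓; |CG| = 11.40 ✗.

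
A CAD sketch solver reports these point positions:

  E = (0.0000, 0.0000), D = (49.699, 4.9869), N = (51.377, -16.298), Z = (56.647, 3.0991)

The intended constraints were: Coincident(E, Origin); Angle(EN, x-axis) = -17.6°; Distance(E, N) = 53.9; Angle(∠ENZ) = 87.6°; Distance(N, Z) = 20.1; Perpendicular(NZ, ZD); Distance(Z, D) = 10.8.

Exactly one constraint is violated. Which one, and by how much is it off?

Distance(Z, D) = 10.8 — off by 3.60.

E = (0.00, 0.00) ✓; EN at -17.60° ✓; |EN| = 53.90 ✓; ∠ENZ = 87.60° ✓; |NZ| = 20.10 ✓; ∠(NZ, ZD) = 90.00° ✓; |ZD| = 7.200 ✗.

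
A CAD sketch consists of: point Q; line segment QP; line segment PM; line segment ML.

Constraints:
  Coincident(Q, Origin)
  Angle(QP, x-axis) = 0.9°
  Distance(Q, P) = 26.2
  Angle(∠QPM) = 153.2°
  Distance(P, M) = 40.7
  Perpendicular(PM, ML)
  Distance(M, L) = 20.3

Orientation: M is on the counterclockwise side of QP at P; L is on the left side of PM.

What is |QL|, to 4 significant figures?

64.65

Q is at the origin; QP runs at 0.9° with length 26.2, so P = 26.2·(cos 0.9°, sin 0.9°) = (26.20, 0.4115). ∠QPM = 153.2°, so PM runs at 0.9° + (180° − 153.2°) = 27.70° from the x-axis; with |PM| = 40.7, M = P + 40.7·(cos 27.70°, sin 27.70°) = (62.23, 19.33). The perpendicularity gives ML at right angles to PM; with |ML| = 20.3 on the left of PM, L = M + 20.3·(-0.4648, 0.8854) = (52.80, 37.30). Then |QL| = |L − Q| = 64.65.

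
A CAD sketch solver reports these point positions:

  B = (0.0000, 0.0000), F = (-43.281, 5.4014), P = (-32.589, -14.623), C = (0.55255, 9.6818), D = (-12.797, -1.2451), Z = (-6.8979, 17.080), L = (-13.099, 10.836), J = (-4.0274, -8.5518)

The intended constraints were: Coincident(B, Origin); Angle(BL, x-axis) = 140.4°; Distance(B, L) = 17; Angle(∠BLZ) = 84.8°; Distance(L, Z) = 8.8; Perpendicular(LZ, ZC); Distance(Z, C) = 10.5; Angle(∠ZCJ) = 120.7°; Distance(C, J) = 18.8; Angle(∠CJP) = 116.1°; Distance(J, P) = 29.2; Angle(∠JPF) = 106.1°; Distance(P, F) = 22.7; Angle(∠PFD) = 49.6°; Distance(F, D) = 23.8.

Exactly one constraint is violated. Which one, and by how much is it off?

Distance(F, D) = 23.8 — off by 7.40.

B = (0.00, 0.00) ✓; BL at 140.4° ✓; |BL| = 17.00 ✓; ∠BLZ = 84.80° ✓; |LZ| = 8.800 ✓; ∠(LZ, ZC) = 90.00° ✓; |ZC| = 10.50 ✓; ∠ZCJ = 120.7° ✓; |CJ| = 18.80 ✓; ∠CJP = 116.1° ✓; |JP| = 29.20 ✓; ∠JPF = 106.1° ✓; |PF| = 22.70 ✓; ∠PFD = 49.60° ✓; |FD| = 31.20 ✗.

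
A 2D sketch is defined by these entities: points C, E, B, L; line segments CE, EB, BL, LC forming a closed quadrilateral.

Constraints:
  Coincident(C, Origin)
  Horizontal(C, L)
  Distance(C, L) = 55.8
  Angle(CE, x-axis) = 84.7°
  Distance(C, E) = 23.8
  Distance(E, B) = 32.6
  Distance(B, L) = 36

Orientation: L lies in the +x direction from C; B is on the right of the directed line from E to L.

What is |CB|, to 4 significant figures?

20.31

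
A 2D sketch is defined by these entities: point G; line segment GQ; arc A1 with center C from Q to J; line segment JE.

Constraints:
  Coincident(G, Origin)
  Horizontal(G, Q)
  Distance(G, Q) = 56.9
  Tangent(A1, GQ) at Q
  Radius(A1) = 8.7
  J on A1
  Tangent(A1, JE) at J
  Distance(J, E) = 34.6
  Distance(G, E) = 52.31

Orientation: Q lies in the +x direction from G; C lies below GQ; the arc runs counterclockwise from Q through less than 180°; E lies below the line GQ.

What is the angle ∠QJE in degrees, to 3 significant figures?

146°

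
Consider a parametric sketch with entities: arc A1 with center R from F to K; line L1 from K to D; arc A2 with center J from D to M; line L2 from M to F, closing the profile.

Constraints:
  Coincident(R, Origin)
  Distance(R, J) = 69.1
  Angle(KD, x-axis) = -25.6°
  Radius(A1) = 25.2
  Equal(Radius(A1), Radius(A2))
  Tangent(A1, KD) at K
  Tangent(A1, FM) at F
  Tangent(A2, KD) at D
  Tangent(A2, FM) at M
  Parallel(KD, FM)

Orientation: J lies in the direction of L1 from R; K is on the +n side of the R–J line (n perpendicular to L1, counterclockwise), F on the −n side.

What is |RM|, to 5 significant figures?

73.552

Tangency of A1 to both parallel lines with radius 25.2 puts K and F at R ± 25.2·n: K = (10.889, 22.726), F = (-10.889, -22.726). Equal radii place D and M the same way about J: D = J + 25.2·n = (73.205, -7.1309), M = J − 25.2·n = (51.428, -52.583). Then |RM| = |M − R| = 73.552.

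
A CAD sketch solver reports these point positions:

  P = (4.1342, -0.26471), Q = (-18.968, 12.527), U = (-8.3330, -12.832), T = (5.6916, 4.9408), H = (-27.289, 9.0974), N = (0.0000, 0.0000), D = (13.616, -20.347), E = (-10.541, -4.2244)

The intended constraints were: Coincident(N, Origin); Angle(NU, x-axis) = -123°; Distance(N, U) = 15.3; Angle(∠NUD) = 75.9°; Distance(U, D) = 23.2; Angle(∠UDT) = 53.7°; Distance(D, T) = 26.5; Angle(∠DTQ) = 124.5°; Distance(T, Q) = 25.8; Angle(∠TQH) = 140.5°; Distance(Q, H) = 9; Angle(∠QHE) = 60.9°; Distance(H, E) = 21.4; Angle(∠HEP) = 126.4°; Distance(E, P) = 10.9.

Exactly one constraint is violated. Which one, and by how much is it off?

Distance(E, P) = 10.9 — off by 4.30.

N = (0.00, 0.00) ✓; NU at -123.0° ✓; |NU| = 15.30 ✓; ∠NUD = 75.90° ✓; |UD| = 23.20 ✓; ∠UDT = 53.70° ✓; |DT| = 26.50 ✓; ∠DTQ = 124.5° ✓; |TQ| = 25.80 ✓; ∠TQH = 140.5° ✓; |QH| = 9.000 ✓; ∠QHE = 60.90° ✓; |HE| = 21.40 ✓; ∠HEP = 126.4° ✓; |EP| = 15.20 ✗.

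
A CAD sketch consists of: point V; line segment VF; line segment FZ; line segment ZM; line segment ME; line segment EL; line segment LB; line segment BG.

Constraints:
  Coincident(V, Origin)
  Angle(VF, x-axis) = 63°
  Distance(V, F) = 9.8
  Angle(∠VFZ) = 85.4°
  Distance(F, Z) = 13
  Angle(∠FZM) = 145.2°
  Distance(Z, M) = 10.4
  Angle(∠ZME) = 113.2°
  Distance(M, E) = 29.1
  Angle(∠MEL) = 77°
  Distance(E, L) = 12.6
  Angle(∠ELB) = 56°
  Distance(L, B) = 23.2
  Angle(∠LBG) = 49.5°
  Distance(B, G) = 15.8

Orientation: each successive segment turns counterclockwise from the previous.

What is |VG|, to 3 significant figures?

30.9

V is at the origin; VF runs at 63.0° with length 9.8, so F = (4.45, 8.73). ∠VFZ = 85.4° gives FZ at 158° from the x-axis; with |FZ| = 13.0, Z = (-7.57, 13.7). ∠FZM = 145.2° gives ZM at -168° from the x-axis; with |ZM| = 10.4, M = (-17.7, 11.5). ∠ZME = 113.2° gives ME at -101° from the x-axis; with |ME| = 29.1, E = (-23.2, -17.1). ∠MEL = 77.0° gives EL at 2.20° from the x-axis; with |EL| = 12.6, L = (-10.6, -16.6). ∠ELB = 56.0° gives LB at 126° from the x-axis; with |LB| = 23.2, B = (-24.3, 2.07). ∠LBG = 49.5° gives BG at -103° from the x-axis; with |BG| = 15.8, G = (-27.9, -13.3). Then |VG| = |G − V| = 30.9.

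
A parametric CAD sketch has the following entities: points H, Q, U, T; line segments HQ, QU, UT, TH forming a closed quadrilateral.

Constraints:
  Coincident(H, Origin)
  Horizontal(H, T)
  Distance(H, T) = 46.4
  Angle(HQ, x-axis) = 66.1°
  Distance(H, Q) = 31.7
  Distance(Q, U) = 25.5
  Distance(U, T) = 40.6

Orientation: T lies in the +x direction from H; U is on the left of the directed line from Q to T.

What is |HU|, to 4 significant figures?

53.40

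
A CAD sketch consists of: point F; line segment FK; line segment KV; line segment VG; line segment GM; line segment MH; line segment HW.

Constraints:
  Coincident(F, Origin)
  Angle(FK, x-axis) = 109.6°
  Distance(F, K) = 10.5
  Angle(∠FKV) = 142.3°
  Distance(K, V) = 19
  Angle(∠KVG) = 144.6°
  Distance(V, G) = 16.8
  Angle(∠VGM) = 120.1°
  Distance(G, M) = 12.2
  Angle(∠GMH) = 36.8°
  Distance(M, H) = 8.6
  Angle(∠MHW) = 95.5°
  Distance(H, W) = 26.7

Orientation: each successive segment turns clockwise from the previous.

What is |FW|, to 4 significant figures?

57.26

F is at the origin; FK runs at 109.6° with length 10.5, so K = (-3.522, 9.892). ∠FKV = 142.3° gives KV at 71.90° from the x-axis; with |KV| = 19.0, V = (2.381, 27.95). ∠KVG = 144.6° gives VG at 36.50° from the x-axis; with |VG| = 16.8, G = (15.89, 37.94). ∠VGM = 120.1° gives GM at -23.40° from the x-axis; with |GM| = 12.2, M = (27.08, 33.10). ∠GMH = 36.8° gives MH at -166.6° from the x-axis; with |MH| = 8.6, H = (18.72, 31.11). ∠MHW = 95.5° gives HW at 108.9° from the x-axis; with |HW| = 26.7, W = (10.07, 56.37). Then |FW| = |W − F| = 57.26.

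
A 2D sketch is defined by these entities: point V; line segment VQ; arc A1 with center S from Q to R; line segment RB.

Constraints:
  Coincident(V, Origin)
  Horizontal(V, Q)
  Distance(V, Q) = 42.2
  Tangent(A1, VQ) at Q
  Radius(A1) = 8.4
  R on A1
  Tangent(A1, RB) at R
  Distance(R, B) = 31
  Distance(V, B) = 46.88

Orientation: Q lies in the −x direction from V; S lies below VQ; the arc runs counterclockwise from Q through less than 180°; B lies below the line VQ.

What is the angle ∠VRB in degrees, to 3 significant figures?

65.2°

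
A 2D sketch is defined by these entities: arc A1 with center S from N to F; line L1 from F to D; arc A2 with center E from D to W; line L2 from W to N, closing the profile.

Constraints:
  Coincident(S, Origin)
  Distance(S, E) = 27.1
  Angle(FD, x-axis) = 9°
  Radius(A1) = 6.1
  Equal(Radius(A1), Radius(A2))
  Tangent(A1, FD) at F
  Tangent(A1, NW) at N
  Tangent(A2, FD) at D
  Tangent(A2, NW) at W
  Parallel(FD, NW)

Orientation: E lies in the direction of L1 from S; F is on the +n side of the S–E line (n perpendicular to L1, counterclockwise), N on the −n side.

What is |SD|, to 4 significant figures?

27.78

Tangency of A1 to both parallel lines with radius 6.1 puts F and N at S ± 6.1·n: F = (-0.9543, 6.025), N = (0.9543, -6.025). Equal radii place D and W the same way about E: D = E + 6.1·n = (25.81, 10.26), W = E − 6.1·n = (27.72, -1.786). Then |SD| = |D − S| = 27.78.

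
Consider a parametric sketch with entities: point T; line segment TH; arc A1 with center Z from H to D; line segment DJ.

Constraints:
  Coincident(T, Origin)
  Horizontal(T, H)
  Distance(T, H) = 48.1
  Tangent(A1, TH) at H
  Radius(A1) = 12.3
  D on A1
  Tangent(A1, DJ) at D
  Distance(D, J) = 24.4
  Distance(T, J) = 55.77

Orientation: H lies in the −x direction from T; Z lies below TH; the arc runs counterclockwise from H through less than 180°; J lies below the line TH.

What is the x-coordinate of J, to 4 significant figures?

-40.35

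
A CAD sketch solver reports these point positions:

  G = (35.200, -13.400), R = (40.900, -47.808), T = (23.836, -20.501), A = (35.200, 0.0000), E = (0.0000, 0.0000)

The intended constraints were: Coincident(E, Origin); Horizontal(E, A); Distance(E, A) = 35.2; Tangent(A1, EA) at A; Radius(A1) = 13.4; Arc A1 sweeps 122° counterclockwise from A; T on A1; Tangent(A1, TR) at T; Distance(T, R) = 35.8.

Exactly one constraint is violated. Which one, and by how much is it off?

Distance(T, R) = 35.8 — off by 3.60.

E = (0.00, 0.00) ✓; E.y = 0.00, A.y = 0.00 ✓; |EA| = 35.20 ✓; ∠(GA, AE) = 90.00° ✓; |GA| = 13.40 ✓; bearing(G→T) − bearing(G→A) = 122.0° ✓; |GT| = 13.40 ✓; ∠(GT, TR) = 90.00° ✓; |TR| = 32.20 ✗.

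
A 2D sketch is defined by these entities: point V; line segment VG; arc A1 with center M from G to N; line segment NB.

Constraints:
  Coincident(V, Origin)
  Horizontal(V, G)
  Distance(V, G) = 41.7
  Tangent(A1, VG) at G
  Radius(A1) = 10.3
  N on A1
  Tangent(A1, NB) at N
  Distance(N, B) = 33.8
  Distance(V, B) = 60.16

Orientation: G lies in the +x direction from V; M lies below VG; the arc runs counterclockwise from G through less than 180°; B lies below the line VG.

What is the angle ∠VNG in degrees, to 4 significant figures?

106.7°

Checks: |MN| = 10.30 ✓; ∠(MN, NB) = 90.00° ✓; |NB| = 33.80 ✓; |VB| = 60.16 ✓.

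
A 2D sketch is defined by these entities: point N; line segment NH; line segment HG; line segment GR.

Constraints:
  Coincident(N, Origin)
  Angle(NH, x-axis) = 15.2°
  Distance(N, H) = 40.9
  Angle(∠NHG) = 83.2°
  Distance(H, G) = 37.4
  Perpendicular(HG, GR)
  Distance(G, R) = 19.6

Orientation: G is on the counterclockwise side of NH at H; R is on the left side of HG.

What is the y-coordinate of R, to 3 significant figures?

38.1

N is at the origin; NH runs at 15.2° with length 40.9, so H = 40.9·(cos 15.2°, sin 15.2°) = (39.5, 10.7). ∠NHG = 83.2°, so HG runs at 15.2° + (180° − 83.2°) = 112° from the x-axis; with |HG| = 37.4, G = H + 37.4·(cos 112°, sin 112°) = (25.5, 45.4). HG is perpendicular to GR; with |GR| = 19.6 on the left of HG, R = G + 19.6·(-0.927, -0.375) = (7.29, 38.1). So R.y = 38.1.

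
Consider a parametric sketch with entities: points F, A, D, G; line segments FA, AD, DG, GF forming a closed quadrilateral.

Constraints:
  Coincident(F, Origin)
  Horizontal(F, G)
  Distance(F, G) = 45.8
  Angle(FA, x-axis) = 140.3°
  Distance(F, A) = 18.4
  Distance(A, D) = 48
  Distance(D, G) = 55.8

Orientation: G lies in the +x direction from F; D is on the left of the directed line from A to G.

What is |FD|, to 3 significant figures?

51.0

F is at the origin; FG is horizontal with |FG| = 45.8 and G in +x, so G = (45.8, 0). FA runs at 140.3° with |FA| = 18.4, so A = (-14.2, 11.8). D is determined by |AD| = 48.0 and |DG| = 55.8 together: it lies at the intersection of circle(A, 48.0) and circle(G, 55.8). With |AG| = 61.1, the foot of the radical line on AG is 23.9 from A and the perpendicular offset is √(48.0² − 23.9²) = 41.6. Taking the left-of-AG solution: D = (17.3, 48.0).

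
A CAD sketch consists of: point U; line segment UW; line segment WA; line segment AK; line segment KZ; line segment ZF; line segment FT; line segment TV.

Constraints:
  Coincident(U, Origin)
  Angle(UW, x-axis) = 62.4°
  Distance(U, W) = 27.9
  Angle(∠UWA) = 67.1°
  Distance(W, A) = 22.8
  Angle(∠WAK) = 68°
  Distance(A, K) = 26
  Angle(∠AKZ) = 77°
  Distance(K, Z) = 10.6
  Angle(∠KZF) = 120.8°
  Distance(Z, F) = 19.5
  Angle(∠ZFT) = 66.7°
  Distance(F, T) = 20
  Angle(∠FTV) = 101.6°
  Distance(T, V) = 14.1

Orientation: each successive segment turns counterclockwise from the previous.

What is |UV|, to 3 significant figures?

9.83

U is at the origin; UW runs at 62.4° with length 27.9, so W = (12.9, 24.7). ∠UWA = 67.1° gives WA at 175° from the x-axis; with |WA| = 22.8, A = (-9.80, 26.6). ∠WAK = 68.0° gives AK at -72.7° from the x-axis; with |AK| = 26.0, K = (-2.07, 1.77). ∠AKZ = 77.0° gives KZ at 30.3° from the x-axis; with |KZ| = 10.6, Z = (7.09, 7.12). ∠KZF = 120.8° gives ZF at 89.5° from the x-axis; with |ZF| = 19.5, F = (7.26, 26.6). ∠ZFT = 66.7° gives FT at -157° from the x-axis; with |FT| = 20.0, T = (-11.2, 18.9). ∠FTV = 101.6° gives TV at -78.8° from the x-axis; with |TV| = 14.1, V = (-8.44, 5.03). Then |UV| = |V − U| = 9.83.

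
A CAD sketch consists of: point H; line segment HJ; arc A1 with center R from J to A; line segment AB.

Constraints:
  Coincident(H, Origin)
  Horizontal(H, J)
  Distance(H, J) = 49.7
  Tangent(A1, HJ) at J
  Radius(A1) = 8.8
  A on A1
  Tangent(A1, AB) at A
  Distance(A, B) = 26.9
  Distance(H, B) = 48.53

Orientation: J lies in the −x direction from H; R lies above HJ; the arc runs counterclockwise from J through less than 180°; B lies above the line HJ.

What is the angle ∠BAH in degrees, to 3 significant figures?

87.3°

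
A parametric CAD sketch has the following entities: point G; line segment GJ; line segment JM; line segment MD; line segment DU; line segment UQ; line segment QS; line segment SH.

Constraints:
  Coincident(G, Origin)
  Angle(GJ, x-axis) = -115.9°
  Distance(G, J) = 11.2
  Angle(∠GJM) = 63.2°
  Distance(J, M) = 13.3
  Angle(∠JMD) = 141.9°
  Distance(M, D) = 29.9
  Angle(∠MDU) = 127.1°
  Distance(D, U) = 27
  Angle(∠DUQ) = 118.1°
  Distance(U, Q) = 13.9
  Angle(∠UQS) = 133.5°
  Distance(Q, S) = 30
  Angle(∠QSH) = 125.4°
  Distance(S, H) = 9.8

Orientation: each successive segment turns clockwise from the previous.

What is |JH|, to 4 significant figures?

33.14

G is at the origin; GJ runs at -115.9° with length 11.2, so J = (-4.892, -10.08). ∠GJM = 63.2° gives JM at 127.3° from the x-axis; with |JM| = 13.3, M = (-12.95, 0.5048). ∠JMD = 141.9° gives MD at 89.20° from the x-axis; with |MD| = 29.9, D = (-12.53, 30.40). ∠MDU = 127.1° gives DU at 36.30° from the x-axis; with |DU| = 27.0, U = (9.226, 46.39). ∠DUQ = 118.1° gives UQ at -25.60° from the x-axis; with |UQ| = 13.9, Q = (21.76, 40.38). ∠UQS = 133.5° gives QS at -72.10° from the x-axis; with |QS| = 30.0, S = (30.98, 11.83). ∠QSH = 125.4° gives SH at -126.7° from the x-axis; with |SH| = 9.8, H = (25.13, 3.975). Then |JH| = |H − J| = 33.14.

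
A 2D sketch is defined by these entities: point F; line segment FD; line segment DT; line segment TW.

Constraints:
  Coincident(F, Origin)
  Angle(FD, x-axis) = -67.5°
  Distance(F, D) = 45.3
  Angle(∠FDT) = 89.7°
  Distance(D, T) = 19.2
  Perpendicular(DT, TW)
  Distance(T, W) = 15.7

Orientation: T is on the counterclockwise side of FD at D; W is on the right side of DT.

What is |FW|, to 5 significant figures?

63.879

∠FDT = 89.7°, so DT runs at -67.5° + (180° − 89.7°) = 22.800° from the x-axis; with |DT| = 19.2, T = D + 19.2·(cos 22.800°, sin 22.800°) = (35.035, -34.411). DT ⟂ TW; with |TW| = 15.7 on the right of DT, W = T + 15.7·(0.38752, -0.92186) = (41.119, -48.885). Then |FW| = |W − F| = 63.879.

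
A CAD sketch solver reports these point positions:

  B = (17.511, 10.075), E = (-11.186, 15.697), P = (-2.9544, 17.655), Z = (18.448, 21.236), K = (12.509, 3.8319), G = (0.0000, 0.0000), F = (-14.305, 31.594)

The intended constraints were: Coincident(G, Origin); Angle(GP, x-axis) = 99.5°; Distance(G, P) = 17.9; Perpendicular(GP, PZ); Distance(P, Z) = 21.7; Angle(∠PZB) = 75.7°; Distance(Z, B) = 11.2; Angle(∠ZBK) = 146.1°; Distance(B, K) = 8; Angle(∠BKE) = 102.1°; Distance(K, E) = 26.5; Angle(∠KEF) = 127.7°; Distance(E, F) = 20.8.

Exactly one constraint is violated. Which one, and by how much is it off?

Distance(E, F) = 20.8 — off by 4.60.

G = (0.00, 0.00) ✓; GP at 99.50° ✓; |GP| = 17.90 ✓; ∠(GP, PZ) = 90.00° ✓; |PZ| = 21.70 ✓; ∠PZB = 75.70° ✓; |ZB| = 11.20 ✓; ∠ZBK = 146.1° ✓; |BK| = 8.000 ✓; ∠BKE = 102.1° ✓; |KE| = 26.50 ✓; ∠KEF = 127.7° ✓; |EF| = 16.20 ✗.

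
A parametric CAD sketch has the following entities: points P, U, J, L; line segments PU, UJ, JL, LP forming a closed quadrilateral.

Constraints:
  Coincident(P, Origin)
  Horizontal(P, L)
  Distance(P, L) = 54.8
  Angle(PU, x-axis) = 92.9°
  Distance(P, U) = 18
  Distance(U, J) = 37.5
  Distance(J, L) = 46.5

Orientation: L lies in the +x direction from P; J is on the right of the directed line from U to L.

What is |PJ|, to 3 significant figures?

20.9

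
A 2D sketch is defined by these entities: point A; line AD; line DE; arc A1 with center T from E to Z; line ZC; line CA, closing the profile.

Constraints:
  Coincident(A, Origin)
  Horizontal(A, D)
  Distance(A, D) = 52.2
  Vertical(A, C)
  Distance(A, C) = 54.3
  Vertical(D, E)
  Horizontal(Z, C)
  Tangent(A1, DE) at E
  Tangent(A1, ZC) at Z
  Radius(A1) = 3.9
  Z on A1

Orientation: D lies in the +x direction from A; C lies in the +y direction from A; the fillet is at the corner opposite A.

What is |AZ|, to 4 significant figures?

72.67

A is at the origin; AD is horizontal with |AD| = 52.2 and D on the +x side, so D = (52.20, 0.000). AC is vertical with |AC| = 54.3 and C on the +y side, so C = (0.000, 54.30). The virtual corner opposite A is at (52.20, 54.30). Tangency of A1 to DE means the radius TE is perpendicular to DE and since A1 is tangent to ZC there, TZ ⟂ ZC, with radius 3.9, so the center T sits 3.9 in from both sides at T = (48.30, 50.40). That places the tangent points at E = (52.20, 50.40) on DE and Z = (48.30, 54.30) on ZC. Then |AZ| = |Z − A| = 72.67.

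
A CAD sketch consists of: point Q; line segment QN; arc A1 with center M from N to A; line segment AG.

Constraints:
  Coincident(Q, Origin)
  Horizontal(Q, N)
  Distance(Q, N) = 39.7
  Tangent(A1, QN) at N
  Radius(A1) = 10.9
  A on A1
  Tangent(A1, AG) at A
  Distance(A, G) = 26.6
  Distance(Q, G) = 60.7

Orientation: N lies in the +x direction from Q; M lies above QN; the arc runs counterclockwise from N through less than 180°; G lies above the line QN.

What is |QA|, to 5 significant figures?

52.002

Checks: ∠(MN, NQ) = 90.00° ✓; |MN| = 10.90 ✓; |MA| = 10.90 ✓; ∠(MA, AG) = 90.00° ✓; |AG| = 26.60 ✓; |QG| = 60.70 ✓.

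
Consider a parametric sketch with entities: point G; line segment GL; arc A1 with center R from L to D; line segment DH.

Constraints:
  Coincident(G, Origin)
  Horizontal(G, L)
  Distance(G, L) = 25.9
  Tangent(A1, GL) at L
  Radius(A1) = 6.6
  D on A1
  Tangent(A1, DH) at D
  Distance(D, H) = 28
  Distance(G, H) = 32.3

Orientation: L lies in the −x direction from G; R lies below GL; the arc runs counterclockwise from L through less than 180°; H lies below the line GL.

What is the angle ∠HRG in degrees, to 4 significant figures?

71.08°

G is at the origin; G and L share the same y with |GL| = 25.9 and L on the −x side, so L = (-25.90, 0.000). Tangency of A1 to GL means the radius RL is perpendicular to GL, so R = L + (0, -6.6) = (-25.90, -6.600). Since RD ⟂ DH (tangency), |RH| = √(6.6² + 28.0²) = 28.77 regardless of where D sits on A1. So H lies on both circle(G, 32.3) and circle(R, 28.77); the below-GL intersection is H = (-10.14, -30.67). D is the foot of the tangent from H: D = (-30.44, -11.39).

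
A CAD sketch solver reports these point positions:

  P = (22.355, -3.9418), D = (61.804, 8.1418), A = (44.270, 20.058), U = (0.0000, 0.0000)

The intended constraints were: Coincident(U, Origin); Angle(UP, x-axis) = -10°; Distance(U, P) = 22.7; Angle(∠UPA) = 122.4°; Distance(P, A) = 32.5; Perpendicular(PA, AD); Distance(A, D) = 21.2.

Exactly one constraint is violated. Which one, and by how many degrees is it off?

Perpendicular(PA, AD) — off by 8.20°.

U = (0.00, 0.00) ✓; UP at -10.00° ✓; |UP| = 22.70 ✓; ∠UPA = 122.4° ✓; |PA| = 32.50 ✓; ∠(PA, AD) = 81.80° ✗; |AD| = 21.20 ✓.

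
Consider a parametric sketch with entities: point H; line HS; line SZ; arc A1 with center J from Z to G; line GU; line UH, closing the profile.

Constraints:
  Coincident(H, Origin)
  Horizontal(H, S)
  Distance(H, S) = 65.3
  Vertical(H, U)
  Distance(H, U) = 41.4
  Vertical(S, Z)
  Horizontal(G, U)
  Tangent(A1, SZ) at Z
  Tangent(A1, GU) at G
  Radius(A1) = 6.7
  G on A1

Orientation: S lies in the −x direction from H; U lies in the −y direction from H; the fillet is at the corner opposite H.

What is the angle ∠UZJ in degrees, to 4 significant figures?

5.858°

H is at the origin; H and S share the same y with |HS| = 65.3 and S on the −x side, so S = (-65.30, 0.000). H and U share the same x with |HU| = 41.4 and U on the −y side, so U = (0.000, -41.40). The virtual corner opposite H is at (-65.30, -41.40). Tangency of A1 to SZ means the radius JZ is perpendicular to SZ and A1 meets GU tangentially, so JG is at right angles to GU, with radius 6.7, so the center J sits 6.7 in from both sides at J = (-58.60, -34.70). That places the tangent points at Z = (-65.30, -34.70) on SZ and G = (-58.60, -41.40) on GU. Then cos ∠UZJ = ZU·ZJ / (|ZU||ZJ|), giving 5.858°.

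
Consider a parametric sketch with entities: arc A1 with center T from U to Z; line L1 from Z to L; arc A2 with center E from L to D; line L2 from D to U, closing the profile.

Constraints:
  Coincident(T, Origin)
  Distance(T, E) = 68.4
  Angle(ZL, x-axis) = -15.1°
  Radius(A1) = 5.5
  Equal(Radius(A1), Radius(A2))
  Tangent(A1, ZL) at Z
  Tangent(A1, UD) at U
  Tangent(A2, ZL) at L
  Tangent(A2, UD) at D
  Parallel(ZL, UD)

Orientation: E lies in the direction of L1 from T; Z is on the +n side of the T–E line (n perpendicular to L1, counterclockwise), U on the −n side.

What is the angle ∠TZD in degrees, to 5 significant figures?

80.864°

The slot axis is L1's direction at -15.1°, so u = (cos -15.1°, sin -15.1°) = (0.96547, -0.26050) and n = (−sin -15.1°, cos -15.1°) = (0.26050, 0.96547). T is at the origin and E lies 68.4 along u from T, so E = 68.4·u = (66.038, -17.819). Tangency of A1 to both parallel lines with radius 5.5 puts Z and U at T ± 5.5·n: Z = (1.4328, 5.3101), U = (-1.4328, -5.3101). Equal radii place L and D the same way about E: L = E + 5.5·n = (67.471, -12.508), D = E − 5.5·n = (64.606, -23.129). Then cos ∠TZD = ZT·ZD / (|ZT||ZD|), giving 80.864°.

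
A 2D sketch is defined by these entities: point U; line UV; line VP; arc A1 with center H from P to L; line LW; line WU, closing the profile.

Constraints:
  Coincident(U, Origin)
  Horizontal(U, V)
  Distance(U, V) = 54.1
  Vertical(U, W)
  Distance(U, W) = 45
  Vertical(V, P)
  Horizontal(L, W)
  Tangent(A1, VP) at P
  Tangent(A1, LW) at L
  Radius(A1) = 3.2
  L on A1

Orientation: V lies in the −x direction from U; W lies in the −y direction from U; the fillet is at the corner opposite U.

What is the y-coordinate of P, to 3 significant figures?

-41.8

U is at the origin; UV is horizontal with |UV| = 54.1 and V on the −x side, so V = (-54.1, 0.00). UW is vertical with |UW| = 45.0 and W on the −y side, so W = (0.00, -45.0). The virtual corner opposite U is at (-54.1, -45.0). Since A1 is tangent to VP there, HP ⟂ VP and the tangent condition forces HL to be normal to LW, with radius 3.2, so the center H sits 3.2 in from both sides at H = (-50.9, -41.8). That places the tangent points at P = (-54.1, -41.8) on VP and L = (-50.9, -45.0) on LW. So P.y = -41.8.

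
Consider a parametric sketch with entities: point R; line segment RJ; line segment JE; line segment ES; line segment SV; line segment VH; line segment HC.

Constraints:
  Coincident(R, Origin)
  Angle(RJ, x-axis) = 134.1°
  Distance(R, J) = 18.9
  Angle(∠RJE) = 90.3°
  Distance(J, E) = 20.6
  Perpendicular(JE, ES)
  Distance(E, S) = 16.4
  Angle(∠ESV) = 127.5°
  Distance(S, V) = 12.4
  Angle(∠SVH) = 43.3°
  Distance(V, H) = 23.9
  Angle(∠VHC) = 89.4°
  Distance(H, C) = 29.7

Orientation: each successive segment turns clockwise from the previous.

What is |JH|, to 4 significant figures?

14.59

∠ESV = 127.5° gives SV at -98.10° from the x-axis; with |SV| = 12.4, V = (11.29, 3.992). ∠SVH = 43.3° gives VH at 125.2° from the x-axis; with |VH| = 23.9, H = (-2.484, 23.52). Then |JH| = |H − J| = 14.59.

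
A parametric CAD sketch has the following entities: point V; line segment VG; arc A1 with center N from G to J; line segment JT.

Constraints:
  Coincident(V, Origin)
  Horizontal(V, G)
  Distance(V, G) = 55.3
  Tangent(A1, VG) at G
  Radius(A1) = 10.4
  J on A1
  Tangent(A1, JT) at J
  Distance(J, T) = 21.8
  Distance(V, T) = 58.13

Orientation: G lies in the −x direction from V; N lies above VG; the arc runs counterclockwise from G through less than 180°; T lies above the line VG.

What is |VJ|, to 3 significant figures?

46.5

Checks: ∠(NG, GV) = 90.00° ✓; |NJ| = 10.40 ✓; ∠(NJ, JT) = 90.00° ✓; |JT| = 21.80 ✓; |VT| = 58.13 ✓.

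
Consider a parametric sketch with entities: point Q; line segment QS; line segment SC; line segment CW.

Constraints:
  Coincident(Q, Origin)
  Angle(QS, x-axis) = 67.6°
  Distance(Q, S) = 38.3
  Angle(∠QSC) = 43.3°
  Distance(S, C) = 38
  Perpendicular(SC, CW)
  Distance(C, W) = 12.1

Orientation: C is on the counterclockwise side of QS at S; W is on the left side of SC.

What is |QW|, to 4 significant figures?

17.41

Q is at the origin; QS runs at 67.6° with length 38.3, so S = 38.3·(cos 67.6°, sin 67.6°) = (14.59, 35.41). ∠QSC = 43.3°, so SC runs at 67.6° + (180° − 43.3°) = 204.3° from the x-axis; with |SC| = 38.0, C = S + 38.0·(cos 204.3°, sin 204.3°) = (-20.04, 19.77). SC is perpendicular to CW; with |CW| = 12.1 on the left of SC, W = C + 12.1·(0.4115, -0.9114) = (-15.06, 8.745). Then |QW| = |W − Q| = 17.41.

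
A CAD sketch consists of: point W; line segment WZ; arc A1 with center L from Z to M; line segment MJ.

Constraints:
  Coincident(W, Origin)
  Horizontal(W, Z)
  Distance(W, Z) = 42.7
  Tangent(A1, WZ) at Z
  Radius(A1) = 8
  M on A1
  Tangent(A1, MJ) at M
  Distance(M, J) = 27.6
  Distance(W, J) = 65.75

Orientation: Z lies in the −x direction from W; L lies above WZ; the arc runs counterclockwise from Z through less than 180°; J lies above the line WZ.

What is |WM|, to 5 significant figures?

39.570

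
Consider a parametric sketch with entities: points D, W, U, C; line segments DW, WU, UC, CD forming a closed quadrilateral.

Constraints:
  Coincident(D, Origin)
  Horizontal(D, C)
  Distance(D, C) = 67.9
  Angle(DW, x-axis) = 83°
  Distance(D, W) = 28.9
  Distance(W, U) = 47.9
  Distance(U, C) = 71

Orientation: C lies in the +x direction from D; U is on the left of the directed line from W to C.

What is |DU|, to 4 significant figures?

73.23

D is at the origin; D and C share the same y with |DC| = 67.9 and C in +x, so C = (67.9, 0). DW runs at 83.0° with |DW| = 28.9, so W = (3.522, 28.68). U is determined by |WU| = 47.9 and |UC| = 71.0 together: it lies at the intersection of circle(W, 47.9) and circle(C, 71.0). With |WC| = 70.48, the foot of the radical line on WC is 15.75 from W and the perpendicular offset is √(47.9² − 15.75²) = 45.23. Taking the left-of-WC solution: U = (36.32, 63.59).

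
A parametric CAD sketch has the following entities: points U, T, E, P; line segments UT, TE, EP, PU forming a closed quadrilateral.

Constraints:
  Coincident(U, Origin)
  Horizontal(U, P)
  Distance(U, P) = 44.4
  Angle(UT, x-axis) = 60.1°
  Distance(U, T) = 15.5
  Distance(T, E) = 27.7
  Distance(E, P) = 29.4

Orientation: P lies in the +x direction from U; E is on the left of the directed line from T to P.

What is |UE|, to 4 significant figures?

41.71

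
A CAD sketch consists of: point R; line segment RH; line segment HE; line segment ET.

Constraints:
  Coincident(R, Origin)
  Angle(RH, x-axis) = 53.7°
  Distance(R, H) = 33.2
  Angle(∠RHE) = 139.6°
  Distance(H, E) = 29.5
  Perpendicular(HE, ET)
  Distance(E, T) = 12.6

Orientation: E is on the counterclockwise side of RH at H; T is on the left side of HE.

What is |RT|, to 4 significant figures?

55.50

R is at the origin; RH runs at 53.7° with length 33.2, so H = 33.2·(cos 53.7°, sin 53.7°) = (19.65, 26.76). ∠RHE = 139.6°, so HE runs at 53.7° + (180° − 139.6°) = 94.10° from the x-axis; with |HE| = 29.5, E = H + 29.5·(cos 94.10°, sin 94.10°) = (17.55, 56.18). HE is perpendicular to ET; with |ET| = 12.6 on the left of HE, T = E + 12.6·(-0.9974, -0.07150) = (4.978, 55.28). Then |RT| = |T − R| = 55.50.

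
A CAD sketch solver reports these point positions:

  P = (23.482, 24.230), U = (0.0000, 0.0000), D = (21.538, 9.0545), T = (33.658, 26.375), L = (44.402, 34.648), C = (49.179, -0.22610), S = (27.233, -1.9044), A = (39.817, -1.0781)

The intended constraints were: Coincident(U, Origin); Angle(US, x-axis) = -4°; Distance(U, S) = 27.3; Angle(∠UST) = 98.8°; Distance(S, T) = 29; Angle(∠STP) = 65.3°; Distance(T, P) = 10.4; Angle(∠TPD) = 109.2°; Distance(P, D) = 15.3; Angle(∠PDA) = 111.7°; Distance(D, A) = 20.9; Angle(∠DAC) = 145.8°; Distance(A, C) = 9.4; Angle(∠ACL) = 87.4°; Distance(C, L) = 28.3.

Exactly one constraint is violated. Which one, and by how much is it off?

Distance(C, L) = 28.3 — off by 6.90.

U = (0.00, 0.00) ✓; US at -4.000° ✓; |US| = 27.30 ✓; ∠UST = 98.80° ✓; |ST| = 29.00 ✓; ∠STP = 65.30° ✓; |TP| = 10.40 ✓; ∠TPD = 109.2° ✓; |PD| = 15.30 ✓; ∠PDA = 111.7° ✓; |DA| = 20.90 ✓; ∠DAC = 145.8° ✓; |AC| = 9.401 ✓; ∠ACL = 87.40° ✓; |CL| = 35.20 ✗.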